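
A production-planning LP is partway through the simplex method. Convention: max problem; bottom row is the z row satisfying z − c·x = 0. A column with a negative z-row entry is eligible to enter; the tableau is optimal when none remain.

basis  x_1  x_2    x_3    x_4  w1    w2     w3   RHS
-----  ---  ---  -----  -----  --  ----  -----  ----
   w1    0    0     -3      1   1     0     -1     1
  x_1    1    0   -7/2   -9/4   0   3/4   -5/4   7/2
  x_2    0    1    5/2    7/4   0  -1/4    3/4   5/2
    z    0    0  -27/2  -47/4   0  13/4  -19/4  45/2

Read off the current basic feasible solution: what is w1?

w1 is basic (row 1); its value is the RHS of that row, 1.

1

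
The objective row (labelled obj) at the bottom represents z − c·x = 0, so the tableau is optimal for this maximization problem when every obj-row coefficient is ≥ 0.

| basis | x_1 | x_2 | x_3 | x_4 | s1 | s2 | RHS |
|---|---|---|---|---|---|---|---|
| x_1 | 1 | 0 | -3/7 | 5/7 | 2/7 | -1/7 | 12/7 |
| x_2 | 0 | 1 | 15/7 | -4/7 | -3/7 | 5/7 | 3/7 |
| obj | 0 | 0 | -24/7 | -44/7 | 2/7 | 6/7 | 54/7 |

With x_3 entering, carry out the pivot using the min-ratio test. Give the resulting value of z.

Ratio test on column x_3 — row 1: entry -3/7 ≤ 0; row 2: (3/7)/(15/7) = 1/5. Minimum is 1/5 at row 2 (x_2 leaves); pivot element 15/7.
Pivot on row 2; the obj-row RHS becomes 54/7 − (-24/7)·(1/5) = 42/5.

42/5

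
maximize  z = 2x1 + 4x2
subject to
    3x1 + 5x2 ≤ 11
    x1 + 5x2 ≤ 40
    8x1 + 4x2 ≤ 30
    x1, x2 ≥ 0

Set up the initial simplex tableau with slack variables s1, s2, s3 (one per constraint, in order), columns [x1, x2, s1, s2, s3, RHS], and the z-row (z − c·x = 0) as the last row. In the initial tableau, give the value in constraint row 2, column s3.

Slack s3 belongs to constraint 3; its column is the unit vector e_3, so the entry in row 2 is 0.

0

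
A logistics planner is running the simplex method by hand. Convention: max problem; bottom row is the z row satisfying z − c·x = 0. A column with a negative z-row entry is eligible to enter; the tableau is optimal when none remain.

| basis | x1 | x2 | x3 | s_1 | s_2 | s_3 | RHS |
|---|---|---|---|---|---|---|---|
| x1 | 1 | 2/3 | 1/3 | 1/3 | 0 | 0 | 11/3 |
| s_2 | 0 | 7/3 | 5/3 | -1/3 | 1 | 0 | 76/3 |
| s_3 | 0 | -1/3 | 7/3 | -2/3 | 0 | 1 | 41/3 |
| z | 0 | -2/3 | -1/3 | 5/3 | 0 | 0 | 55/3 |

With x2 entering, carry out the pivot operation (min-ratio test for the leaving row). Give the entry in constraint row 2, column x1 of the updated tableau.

Ratio test on column x2 — row 1: (11/3)/(2/3) = 11/2; row 2: (76/3)/(7/3) = 76/7; row 3: entry -1/3 ≤ 0. Minimum is 11/2 at row 1 (x1 leaves); pivot element 2/3.
Divide row 1 by 2/3; eliminate column x2 from the other rows.
Row 2 update in column x1: 0 − (7/3)·(3/2) = -7/2.

-7/2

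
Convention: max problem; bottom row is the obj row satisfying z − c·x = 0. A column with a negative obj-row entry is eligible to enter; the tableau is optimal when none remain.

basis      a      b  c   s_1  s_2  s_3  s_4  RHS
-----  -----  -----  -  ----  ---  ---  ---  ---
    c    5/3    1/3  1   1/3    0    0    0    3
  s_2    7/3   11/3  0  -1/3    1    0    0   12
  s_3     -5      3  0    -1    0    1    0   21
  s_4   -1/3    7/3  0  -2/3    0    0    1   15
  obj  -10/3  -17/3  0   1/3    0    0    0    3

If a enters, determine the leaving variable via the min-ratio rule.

Column a entries and ratios — c: 3/(5/3) = 9/5; s_2: 12/(7/3) = 36/7; s_3: -5 ≤ 0, skip; s_4: -1/3 ≤ 0, skip.
Smallest ratio is 9/5 in the row of c, so c leaves.

c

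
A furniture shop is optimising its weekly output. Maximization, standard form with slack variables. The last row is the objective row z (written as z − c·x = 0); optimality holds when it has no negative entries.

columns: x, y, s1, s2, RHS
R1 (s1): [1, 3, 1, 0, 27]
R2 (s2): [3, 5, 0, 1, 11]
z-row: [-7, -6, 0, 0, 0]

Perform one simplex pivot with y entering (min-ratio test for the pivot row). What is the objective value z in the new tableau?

Ratio test on column y — row 1: 27/3 = 9; row 2: 11/5 = 11/5. Minimum is 11/5 at row 2 (s2 leaves); pivot element 5.
Pivot on row 2; the z-row RHS becomes 0 − (-6)·(11/5) = 66/5.

66/5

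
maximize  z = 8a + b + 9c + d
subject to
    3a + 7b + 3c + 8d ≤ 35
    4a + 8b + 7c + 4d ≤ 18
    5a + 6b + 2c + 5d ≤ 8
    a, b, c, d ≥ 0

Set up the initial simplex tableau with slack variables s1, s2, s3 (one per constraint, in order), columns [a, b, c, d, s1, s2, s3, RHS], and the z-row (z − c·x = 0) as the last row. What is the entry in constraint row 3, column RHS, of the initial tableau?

8

The RHS of constraint 3 is b_3 = 8.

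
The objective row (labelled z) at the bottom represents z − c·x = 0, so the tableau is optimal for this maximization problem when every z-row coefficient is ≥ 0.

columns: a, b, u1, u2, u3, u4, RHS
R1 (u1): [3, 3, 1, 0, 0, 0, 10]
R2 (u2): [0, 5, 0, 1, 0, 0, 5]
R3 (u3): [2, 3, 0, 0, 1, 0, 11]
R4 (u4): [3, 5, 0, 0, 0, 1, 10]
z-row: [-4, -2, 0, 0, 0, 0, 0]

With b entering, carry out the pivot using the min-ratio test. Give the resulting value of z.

Ratio test on column b — row 1: 10/3 = 10/3; row 2: 5/5 = 1; row 3: 11/3 = 11/3; row 4: 10/5 = 2. Minimum is 1 at row 2 (u2 leaves); pivot element 5.
Pivot on row 2; the z-row RHS becomes 0 − (-2)·1 = 2.

2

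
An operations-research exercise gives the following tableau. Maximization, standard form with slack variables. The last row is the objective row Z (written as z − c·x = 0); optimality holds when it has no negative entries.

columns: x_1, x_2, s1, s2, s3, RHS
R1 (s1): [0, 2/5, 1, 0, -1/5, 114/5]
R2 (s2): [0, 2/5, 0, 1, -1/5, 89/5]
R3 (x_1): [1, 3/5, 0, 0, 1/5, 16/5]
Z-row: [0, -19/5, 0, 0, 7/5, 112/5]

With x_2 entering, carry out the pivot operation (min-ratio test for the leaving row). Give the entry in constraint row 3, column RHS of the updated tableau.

Ratio test on column x_2 — row 1: (114/5)/(2/5) = 57; row 2: (89/5)/(2/5) = 89/2; row 3: (16/5)/(3/5) = 16/3. Minimum is 16/3 at row 3 (x_1 leaves); pivot element 3/5.
Divide row 3 by 3/5; eliminate column x_2 from the other rows.
In the new row 3, the RHS entry is the old entry divided by the pivot: (16/5)/(3/5) = 16/3.

16/3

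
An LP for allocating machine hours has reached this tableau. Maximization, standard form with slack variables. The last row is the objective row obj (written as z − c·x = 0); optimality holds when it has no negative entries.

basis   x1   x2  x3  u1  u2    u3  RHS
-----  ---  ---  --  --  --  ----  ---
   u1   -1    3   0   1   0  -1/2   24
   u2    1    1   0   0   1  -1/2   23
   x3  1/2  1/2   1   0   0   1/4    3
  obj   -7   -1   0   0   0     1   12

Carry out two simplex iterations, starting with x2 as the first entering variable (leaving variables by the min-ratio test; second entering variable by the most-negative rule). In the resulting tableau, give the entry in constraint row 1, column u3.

Ratio test on column x2 — row 1: 24/3 = 8; row 2: 23/1 = 23; row 3: 3/(1/2) = 6. Minimum is 6 at row 3 (x3 leaves); pivot element 1/2.
Divide row 3 by 1/2; eliminate column x2 from the other rows.
Second iteration: most negative obj-row entry is -6 in column x1, so x1 enters.
Ratio test on column x1 — row 1: entry -4 ≤ 0; row 2: entry 0 ≤ 0; row 3: 6/1 = 6. Minimum is 6 at row 3 (x2 leaves); pivot element 1.
Divide row 3 by 1; eliminate column x1 from the other rows.
After both pivots, the entry at constraint row 1, column u3 is 0.

0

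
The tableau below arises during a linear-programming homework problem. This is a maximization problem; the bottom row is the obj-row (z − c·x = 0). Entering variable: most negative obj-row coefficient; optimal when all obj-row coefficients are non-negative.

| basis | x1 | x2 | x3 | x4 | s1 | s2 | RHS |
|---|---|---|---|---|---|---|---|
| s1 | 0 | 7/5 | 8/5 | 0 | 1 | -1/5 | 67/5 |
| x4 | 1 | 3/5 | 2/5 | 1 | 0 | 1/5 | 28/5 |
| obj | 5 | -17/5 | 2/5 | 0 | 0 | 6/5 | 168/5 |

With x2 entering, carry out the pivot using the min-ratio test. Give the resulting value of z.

196/3

Ratio test on column x2 — row 1: (67/5)/(7/5) = 67/7; row 2: (28/5)/(3/5) = 28/3. Minimum is 28/3 at row 2 (x4 leaves); pivot element 3/5.
Pivot on row 2; the obj-row RHS becomes 168/5 − (-17/5)·(28/3) = 196/3.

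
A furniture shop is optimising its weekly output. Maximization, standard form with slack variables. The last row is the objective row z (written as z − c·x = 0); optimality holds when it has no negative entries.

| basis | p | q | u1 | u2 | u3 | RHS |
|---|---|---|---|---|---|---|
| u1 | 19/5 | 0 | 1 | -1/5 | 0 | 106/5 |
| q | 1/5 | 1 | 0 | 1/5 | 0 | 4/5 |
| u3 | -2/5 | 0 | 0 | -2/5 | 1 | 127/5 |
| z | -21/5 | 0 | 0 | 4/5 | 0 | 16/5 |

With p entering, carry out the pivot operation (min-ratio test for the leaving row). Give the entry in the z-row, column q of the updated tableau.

Ratio test on column p — row 1: (106/5)/(19/5) = 106/19; row 2: (4/5)/(1/5) = 4; row 3: entry -2/5 ≤ 0. Minimum is 4 at row 2 (q leaves); pivot element 1/5.
Divide row 2 by 1/5; eliminate column p from the other rows.
z-row update in column q: 0 − (-21/5)·5 = 21.

21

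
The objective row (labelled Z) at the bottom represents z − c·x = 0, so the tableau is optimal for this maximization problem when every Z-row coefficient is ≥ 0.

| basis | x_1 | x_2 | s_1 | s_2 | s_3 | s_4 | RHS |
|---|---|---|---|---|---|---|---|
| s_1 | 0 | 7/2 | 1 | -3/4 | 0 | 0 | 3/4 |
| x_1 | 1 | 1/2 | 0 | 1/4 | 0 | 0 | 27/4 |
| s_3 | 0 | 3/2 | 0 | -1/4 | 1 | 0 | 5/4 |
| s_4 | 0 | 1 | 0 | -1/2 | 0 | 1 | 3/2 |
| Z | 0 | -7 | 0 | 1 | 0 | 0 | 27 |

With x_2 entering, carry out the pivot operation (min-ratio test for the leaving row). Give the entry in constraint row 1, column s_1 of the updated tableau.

Ratio test on column x_2 — row 1: (3/4)/(7/2) = 3/14; row 2: (27/4)/(1/2) = 27/2; row 3: (5/4)/(3/2) = 5/6; row 4: (3/2)/1 = 3/2. Minimum is 3/14 at row 1 (s_1 leaves); pivot element 7/2.
Divide row 1 by 7/2; eliminate column x_2 from the other rows.
In the new row 1, the s_1 entry is the old entry divided by the pivot: 1/(7/2) = 2/7.

2/7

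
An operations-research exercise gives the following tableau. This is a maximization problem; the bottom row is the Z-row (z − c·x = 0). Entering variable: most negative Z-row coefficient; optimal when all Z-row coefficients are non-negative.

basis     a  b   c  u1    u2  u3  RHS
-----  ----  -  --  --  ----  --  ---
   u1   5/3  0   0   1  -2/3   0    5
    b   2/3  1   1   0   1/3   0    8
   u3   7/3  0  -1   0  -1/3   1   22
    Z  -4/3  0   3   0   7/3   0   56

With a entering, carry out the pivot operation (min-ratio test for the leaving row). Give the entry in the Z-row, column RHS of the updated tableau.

Ratio test on column a — row 1: 5/(5/3) = 3; row 2: 8/(2/3) = 12; row 3: 22/(7/3) = 66/7. Minimum is 3 at row 1 (u1 leaves); pivot element 5/3.
Divide row 1 by 5/3; eliminate column a from the other rows.
Z-row update in column RHS: 56 − (-4/3)·3 = 60.

60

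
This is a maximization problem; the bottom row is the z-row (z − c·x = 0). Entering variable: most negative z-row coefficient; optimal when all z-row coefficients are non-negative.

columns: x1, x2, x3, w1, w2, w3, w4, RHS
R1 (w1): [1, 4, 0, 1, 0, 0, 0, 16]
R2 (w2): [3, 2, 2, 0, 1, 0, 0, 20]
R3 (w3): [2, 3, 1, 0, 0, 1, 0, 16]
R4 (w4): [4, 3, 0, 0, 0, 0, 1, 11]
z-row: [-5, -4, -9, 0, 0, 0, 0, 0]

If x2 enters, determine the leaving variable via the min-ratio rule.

Column x2 entries and ratios — w1: 16/4 = 4; w2: 20/2 = 10; w3: 16/3 = 16/3; w4: 11/3 = 11/3.
Smallest ratio is 11/3 in the row of w4, so w4 leaves.

w4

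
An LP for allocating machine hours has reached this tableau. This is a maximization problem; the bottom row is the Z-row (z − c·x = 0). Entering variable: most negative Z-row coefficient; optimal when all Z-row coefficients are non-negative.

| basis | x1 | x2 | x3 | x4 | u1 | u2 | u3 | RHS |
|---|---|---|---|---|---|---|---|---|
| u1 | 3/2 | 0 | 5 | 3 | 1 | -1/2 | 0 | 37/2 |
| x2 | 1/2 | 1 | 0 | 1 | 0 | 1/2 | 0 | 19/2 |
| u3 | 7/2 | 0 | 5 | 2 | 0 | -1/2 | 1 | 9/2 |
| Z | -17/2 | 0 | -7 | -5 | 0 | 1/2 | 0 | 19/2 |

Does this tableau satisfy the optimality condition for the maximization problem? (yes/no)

The Z-row has a negative entry -17/2 in column x1, so it is not optimal.

no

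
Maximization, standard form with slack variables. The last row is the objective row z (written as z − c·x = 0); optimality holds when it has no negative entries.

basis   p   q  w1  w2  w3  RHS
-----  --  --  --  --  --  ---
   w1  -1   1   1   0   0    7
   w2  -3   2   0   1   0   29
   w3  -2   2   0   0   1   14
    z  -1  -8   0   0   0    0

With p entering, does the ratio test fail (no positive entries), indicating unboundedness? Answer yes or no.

yes

Every constraint-row entry in column p is ≤ 0, so increasing p is unbounded.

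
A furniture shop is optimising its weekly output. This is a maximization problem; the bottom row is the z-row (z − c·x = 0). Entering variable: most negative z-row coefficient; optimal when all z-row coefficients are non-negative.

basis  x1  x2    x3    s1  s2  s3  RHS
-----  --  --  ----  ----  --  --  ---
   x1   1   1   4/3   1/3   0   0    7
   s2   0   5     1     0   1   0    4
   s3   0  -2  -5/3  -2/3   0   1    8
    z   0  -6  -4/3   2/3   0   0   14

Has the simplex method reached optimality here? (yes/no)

no

The z-row has a negative entry -6 in column x2, so it is not optimal.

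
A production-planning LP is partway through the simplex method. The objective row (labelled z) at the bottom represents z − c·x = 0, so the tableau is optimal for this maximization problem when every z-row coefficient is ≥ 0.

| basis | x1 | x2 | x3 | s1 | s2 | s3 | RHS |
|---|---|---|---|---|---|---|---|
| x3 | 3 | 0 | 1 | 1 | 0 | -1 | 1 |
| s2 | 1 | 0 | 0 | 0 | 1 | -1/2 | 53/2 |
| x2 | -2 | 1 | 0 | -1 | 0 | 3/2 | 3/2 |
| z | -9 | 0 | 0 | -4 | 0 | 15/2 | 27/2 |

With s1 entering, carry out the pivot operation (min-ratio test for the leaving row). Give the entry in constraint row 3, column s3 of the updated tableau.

Ratio test on column s1 — row 1: 1/1 = 1; row 2: entry 0 ≤ 0; row 3: entry -1 ≤ 0. Minimum is 1 at row 1 (x3 leaves); pivot element 1.
Divide row 1 by 1; eliminate column s1 from the other rows.
Row 3 update in column s3: 3/2 − (-1)·(-1) = 1/2.

1/2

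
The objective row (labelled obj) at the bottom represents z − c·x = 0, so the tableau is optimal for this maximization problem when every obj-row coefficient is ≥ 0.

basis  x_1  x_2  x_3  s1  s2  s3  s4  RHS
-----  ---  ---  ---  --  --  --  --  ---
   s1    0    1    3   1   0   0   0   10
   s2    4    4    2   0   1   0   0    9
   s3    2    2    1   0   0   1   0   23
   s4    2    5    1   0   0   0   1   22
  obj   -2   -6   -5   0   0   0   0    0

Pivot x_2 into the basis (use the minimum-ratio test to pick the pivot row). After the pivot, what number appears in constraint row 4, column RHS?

43/4

Ratio test on column x_2 — row 1: 10/1 = 10; row 2: 9/4 = 9/4; row 3: 23/2 = 23/2; row 4: 22/5 = 22/5. Minimum is 9/4 at row 2 (s2 leaves); pivot element 4.
Divide row 2 by 4; eliminate column x_2 from the other rows.
Row 4 update in column RHS: 22 − 5·(9/4) = 43/4.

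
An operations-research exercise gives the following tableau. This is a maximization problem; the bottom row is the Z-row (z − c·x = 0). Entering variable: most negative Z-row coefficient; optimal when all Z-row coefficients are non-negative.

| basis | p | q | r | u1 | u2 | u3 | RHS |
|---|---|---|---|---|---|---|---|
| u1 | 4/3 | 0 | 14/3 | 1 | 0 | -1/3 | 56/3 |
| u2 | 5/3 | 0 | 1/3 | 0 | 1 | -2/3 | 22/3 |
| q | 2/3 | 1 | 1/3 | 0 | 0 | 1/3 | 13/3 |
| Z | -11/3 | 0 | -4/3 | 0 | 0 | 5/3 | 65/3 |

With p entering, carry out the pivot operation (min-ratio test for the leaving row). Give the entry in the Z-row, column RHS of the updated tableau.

189/5

Ratio test on column p — row 1: (56/3)/(4/3) = 14; row 2: (22/3)/(5/3) = 22/5; row 3: (13/3)/(2/3) = 13/2. Minimum is 22/5 at row 2 (u2 leaves); pivot element 5/3.
Divide row 2 by 5/3; eliminate column p from the other rows.
Z-row update in column RHS: 65/3 − (-11/3)·(22/5) = 189/5.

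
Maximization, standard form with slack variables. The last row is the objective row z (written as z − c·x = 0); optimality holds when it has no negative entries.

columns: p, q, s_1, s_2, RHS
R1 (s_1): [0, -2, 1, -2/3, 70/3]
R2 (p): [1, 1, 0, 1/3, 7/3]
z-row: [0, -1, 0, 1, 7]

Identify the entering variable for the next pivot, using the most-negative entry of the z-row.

q

Negative z-row entries: q: -1.
The most negative is -1 in column q, so q enters.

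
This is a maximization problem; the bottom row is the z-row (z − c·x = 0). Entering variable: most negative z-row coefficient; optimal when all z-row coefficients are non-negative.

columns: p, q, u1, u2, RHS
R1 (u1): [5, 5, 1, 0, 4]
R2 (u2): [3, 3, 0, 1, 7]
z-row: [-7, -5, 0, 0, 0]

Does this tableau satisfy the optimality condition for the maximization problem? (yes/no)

The z-row has a negative entry -7 in column p, so it is not optimal.

no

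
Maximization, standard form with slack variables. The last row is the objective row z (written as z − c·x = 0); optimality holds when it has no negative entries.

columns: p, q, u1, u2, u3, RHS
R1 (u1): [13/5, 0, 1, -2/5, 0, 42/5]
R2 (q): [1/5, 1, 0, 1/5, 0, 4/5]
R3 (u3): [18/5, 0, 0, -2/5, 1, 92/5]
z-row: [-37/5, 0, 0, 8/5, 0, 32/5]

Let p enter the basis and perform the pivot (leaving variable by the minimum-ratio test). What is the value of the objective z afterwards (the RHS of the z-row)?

Ratio test on column p — row 1: (42/5)/(13/5) = 42/13; row 2: (4/5)/(1/5) = 4; row 3: (92/5)/(18/5) = 46/9. Minimum is 42/13 at row 1 (u1 leaves); pivot element 13/5.
Pivot on row 1; the z-row RHS becomes 32/5 − (-37/5)·(42/13) = 394/13.

394/13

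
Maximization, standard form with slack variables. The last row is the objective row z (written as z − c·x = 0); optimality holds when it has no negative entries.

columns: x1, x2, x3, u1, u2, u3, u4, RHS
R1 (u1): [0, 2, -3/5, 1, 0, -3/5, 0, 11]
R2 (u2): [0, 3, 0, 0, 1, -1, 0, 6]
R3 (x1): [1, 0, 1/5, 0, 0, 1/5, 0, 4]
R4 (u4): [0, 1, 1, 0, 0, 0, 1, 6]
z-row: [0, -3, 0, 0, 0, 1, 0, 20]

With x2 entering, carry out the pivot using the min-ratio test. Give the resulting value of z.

26

Ratio test on column x2 — row 1: 11/2 = 11/2; row 2: 6/3 = 2; row 3: entry 0 ≤ 0; row 4: 6/1 = 6. Minimum is 2 at row 2 (u2 leaves); pivot element 3.
Pivot on row 2; the z-row RHS becomes 20 − (-3)·2 = 26.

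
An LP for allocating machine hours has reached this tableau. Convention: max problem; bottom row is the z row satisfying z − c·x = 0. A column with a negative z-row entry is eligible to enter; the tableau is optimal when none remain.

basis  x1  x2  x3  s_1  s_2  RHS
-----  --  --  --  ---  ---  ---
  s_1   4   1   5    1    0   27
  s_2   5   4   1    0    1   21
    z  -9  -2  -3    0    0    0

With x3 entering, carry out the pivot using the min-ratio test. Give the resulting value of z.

81/5

Ratio test on column x3 — row 1: 27/5 = 27/5; row 2: 21/1 = 21. Minimum is 27/5 at row 1 (s_1 leaves); pivot element 5.
Pivot on row 1; the z-row RHS becomes 0 − (-3)·(27/5) = 81/5.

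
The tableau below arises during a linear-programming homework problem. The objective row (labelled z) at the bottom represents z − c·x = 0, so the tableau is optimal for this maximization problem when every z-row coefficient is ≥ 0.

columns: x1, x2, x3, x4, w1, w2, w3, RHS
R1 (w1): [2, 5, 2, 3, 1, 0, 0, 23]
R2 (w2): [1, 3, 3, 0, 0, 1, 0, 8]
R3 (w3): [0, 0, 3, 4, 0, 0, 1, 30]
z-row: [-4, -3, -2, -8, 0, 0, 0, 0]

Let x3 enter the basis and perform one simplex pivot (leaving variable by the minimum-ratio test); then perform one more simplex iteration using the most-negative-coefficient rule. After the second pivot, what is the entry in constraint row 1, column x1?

25/12

Ratio test on column x3 — row 1: 23/2 = 23/2; row 2: 8/3 = 8/3; row 3: 30/3 = 10. Minimum is 8/3 at row 2 (w2 leaves); pivot element 3.
Divide row 2 by 3; eliminate column x3 from the other rows.
Second iteration: most negative z-row entry is -8 in column x4, so x4 enters.
Ratio test on column x4 — row 1: (53/3)/3 = 53/9; row 2: entry 0 ≤ 0; row 3: 22/4 = 11/2. Minimum is 11/2 at row 3 (w3 leaves); pivot element 4.
Divide row 3 by 4; eliminate column x4 from the other rows.
After both pivots, the entry at constraint row 1, column x1 is 25/12.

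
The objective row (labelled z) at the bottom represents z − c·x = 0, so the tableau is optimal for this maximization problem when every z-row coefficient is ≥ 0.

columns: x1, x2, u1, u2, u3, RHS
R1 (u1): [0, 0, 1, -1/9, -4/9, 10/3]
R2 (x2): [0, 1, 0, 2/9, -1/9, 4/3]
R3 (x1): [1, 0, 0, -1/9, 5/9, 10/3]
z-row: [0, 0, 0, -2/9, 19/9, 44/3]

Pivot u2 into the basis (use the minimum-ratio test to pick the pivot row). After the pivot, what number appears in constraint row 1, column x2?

Ratio test on column u2 — row 1: entry -1/9 ≤ 0; row 2: (4/3)/(2/9) = 6; row 3: entry -1/9 ≤ 0. Minimum is 6 at row 2 (x2 leaves); pivot element 2/9.
Divide row 2 by 2/9; eliminate column u2 from the other rows.
Row 1 update in column x2: 0 − (-1/9)·(9/2) = 1/2.

1/2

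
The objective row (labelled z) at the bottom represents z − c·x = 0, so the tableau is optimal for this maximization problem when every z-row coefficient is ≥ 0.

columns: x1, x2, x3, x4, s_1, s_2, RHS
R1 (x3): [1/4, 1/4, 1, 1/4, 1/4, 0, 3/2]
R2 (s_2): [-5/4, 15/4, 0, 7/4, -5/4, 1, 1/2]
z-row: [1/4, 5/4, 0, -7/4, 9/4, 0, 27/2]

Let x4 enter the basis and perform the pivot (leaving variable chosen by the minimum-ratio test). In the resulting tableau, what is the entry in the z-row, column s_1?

1

Ratio test on column x4 — row 1: (3/2)/(1/4) = 6; row 2: (1/2)/(7/4) = 2/7. Minimum is 2/7 at row 2 (s_2 leaves); pivot element 7/4.
Divide row 2 by 7/4; eliminate column x4 from the other rows.
z-row update in column s_1: 9/4 − (-7/4)·(-5/7) = 1.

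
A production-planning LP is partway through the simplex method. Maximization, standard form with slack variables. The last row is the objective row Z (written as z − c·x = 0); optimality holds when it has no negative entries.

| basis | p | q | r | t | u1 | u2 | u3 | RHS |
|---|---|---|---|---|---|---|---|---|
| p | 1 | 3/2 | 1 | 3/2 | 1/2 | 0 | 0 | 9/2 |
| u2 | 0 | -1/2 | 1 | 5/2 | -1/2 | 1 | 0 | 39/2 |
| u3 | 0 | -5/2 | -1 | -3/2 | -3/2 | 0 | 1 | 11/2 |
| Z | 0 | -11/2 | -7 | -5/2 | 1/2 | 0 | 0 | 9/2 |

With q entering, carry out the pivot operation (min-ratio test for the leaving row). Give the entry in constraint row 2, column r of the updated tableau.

Ratio test on column q — row 1: (9/2)/(3/2) = 3; row 2: entry -1/2 ≤ 0; row 3: entry -5/2 ≤ 0. Minimum is 3 at row 1 (p leaves); pivot element 3/2.
Divide row 1 by 3/2; eliminate column q from the other rows.
Row 2 update in column r: 1 − (-1/2)·(2/3) = 4/3.

4/3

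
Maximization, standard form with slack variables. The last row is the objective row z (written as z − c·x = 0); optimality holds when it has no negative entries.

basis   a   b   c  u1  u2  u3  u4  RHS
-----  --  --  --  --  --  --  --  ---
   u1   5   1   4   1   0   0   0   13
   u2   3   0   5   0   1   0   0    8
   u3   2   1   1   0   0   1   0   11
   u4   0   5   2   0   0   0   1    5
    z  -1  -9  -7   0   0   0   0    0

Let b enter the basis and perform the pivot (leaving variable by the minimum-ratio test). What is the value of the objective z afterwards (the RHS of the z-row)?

Ratio test on column b — row 1: 13/1 = 13; row 2: entry 0 ≤ 0; row 3: 11/1 = 11; row 4: 5/5 = 1. Minimum is 1 at row 4 (u4 leaves); pivot element 5.
Pivot on row 4; the z-row RHS becomes 0 − (-9)·1 = 9.

9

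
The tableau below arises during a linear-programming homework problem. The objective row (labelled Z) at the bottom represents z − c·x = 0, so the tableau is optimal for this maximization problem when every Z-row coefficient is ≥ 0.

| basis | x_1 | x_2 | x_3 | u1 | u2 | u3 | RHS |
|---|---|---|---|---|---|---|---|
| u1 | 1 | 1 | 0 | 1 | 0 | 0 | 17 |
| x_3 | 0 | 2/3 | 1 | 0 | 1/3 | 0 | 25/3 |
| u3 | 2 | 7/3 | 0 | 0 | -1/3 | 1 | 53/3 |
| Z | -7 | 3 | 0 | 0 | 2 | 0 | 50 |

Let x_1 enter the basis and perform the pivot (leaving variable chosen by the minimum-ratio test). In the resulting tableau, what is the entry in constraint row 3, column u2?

-1/6

Ratio test on column x_1 — row 1: 17/1 = 17; row 2: entry 0 ≤ 0; row 3: (53/3)/2 = 53/6. Minimum is 53/6 at row 3 (u3 leaves); pivot element 2.
Divide row 3 by 2; eliminate column x_1 from the other rows.
In the new row 3, the u2 entry is the old entry divided by the pivot: (-1/3)/2 = -1/6.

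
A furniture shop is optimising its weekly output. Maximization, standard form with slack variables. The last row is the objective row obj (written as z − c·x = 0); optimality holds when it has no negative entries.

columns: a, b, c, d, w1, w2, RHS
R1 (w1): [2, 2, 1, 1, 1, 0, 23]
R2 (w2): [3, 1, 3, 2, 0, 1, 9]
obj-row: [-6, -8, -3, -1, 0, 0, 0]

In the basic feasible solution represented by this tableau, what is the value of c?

0

c is not in the basis, so in the current basic feasible solution c = 0.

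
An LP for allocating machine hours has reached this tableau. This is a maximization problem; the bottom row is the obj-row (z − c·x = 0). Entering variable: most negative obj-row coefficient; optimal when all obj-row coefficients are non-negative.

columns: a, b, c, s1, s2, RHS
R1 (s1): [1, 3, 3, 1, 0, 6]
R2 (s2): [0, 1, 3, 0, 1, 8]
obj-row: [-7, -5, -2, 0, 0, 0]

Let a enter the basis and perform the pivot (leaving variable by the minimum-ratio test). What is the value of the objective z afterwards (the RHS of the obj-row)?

42

Ratio test on column a — row 1: 6/1 = 6; row 2: entry 0 ≤ 0. Minimum is 6 at row 1 (s1 leaves); pivot element 1.
Pivot on row 1; the obj-row RHS becomes 0 − (-7)·6 = 42.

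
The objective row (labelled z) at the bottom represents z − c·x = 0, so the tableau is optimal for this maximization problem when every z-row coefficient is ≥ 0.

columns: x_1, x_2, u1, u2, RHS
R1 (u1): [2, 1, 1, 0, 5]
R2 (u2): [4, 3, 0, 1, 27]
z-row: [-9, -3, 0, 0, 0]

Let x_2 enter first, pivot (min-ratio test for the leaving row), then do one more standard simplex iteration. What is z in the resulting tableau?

45/2

Ratio test on column x_2 — row 1: 5/1 = 5; row 2: 27/3 = 9. Minimum is 5 at row 1 (u1 leaves); pivot element 1.
Pivot on row 1; the z-row RHS becomes 0 − (-3)·5 = 15.
Next entering variable (most negative z-row entry -3): x_1.
Ratio test on column x_1 — row 1: 5/2 = 5/2; row 2: entry -2 ≤ 0. Minimum is 5/2 at row 1 (x_2 leaves); pivot element 2.
After the second pivot the z-row RHS is 15 − (-3)·(5/2) = 45/2.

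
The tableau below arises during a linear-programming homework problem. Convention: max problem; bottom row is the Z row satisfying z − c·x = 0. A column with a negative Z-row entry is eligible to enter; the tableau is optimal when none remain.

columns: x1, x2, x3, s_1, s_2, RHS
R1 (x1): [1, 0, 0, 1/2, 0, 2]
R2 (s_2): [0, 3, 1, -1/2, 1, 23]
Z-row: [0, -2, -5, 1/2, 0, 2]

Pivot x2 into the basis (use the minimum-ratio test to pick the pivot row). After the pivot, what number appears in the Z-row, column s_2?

2/3

Ratio test on column x2 — row 1: entry 0 ≤ 0; row 2: 23/3 = 23/3. Minimum is 23/3 at row 2 (s_2 leaves); pivot element 3.
Divide row 2 by 3; eliminate column x2 from the other rows.
Z-row update in column s_2: 0 − (-2)·(1/3) = 2/3.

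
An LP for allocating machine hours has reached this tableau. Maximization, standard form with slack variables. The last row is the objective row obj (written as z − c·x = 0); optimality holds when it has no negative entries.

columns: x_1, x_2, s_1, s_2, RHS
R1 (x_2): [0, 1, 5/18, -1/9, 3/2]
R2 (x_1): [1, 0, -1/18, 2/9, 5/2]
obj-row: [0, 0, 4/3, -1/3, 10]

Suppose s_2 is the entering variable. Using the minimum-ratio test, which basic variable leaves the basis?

x_1

Column s_2 entries and ratios — x_2: -1/9 ≤ 0, skip; x_1: (5/2)/(2/9) = 45/4.
Smallest ratio is 45/4 in the row of x_1, so x_1 leaves.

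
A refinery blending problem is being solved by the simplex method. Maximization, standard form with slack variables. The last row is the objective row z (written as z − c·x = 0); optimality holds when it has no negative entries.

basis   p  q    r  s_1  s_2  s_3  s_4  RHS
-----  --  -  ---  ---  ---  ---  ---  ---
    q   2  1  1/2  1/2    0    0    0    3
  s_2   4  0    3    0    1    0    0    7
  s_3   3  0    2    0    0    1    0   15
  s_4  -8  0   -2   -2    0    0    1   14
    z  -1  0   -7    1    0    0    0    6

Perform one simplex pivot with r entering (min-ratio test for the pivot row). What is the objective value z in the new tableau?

Ratio test on column r — row 1: 3/(1/2) = 6; row 2: 7/3 = 7/3; row 3: 15/2 = 15/2; row 4: entry -2 ≤ 0. Minimum is 7/3 at row 2 (s_2 leaves); pivot element 3.
Pivot on row 2; the z-row RHS becomes 6 − (-7)·(7/3) = 67/3.

67/3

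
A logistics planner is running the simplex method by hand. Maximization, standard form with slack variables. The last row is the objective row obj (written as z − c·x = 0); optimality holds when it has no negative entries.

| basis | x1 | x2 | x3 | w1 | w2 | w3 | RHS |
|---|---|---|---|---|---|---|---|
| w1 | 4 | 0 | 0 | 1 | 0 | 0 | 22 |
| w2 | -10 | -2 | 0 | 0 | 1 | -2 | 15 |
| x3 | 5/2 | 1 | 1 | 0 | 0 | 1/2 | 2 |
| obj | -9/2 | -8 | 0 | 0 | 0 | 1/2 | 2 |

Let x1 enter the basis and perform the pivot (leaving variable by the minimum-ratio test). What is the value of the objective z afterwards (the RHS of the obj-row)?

Ratio test on column x1 — row 1: 22/4 = 11/2; row 2: entry -10 ≤ 0; row 3: 2/(5/2) = 4/5. Minimum is 4/5 at row 3 (x3 leaves); pivot element 5/2.
Pivot on row 3; the obj-row RHS becomes 2 − (-9/2)·(4/5) = 28/5.

28/5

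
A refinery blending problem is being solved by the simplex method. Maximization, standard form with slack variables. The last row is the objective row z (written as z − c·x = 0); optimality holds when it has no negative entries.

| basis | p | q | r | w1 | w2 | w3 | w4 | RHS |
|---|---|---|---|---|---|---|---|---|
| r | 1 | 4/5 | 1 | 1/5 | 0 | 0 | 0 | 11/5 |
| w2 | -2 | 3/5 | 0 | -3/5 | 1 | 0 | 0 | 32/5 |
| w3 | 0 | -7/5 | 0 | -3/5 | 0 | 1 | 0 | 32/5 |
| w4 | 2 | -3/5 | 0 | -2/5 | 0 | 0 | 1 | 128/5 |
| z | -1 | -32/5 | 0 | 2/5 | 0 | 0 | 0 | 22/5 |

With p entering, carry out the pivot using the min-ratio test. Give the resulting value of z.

Ratio test on column p — row 1: (11/5)/1 = 11/5; row 2: entry -2 ≤ 0; row 3: entry 0 ≤ 0; row 4: (128/5)/2 = 64/5. Minimum is 11/5 at row 1 (r leaves); pivot element 1.
Pivot on row 1; the z-row RHS becomes 22/5 − (-1)·(11/5) = 33/5.

33/5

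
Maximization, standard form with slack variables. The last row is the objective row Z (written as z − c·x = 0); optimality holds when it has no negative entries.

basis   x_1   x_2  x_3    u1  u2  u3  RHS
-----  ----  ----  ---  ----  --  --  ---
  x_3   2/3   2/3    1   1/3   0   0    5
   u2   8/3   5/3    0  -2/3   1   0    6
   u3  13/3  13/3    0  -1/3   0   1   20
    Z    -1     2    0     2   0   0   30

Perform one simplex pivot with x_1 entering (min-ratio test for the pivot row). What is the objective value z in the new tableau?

129/4

Ratio test on column x_1 — row 1: 5/(2/3) = 15/2; row 2: 6/(8/3) = 9/4; row 3: 20/(13/3) = 60/13. Minimum is 9/4 at row 2 (u2 leaves); pivot element 8/3.
Pivot on row 2; the Z-row RHS becomes 30 − (-1)·(9/4) = 129/4.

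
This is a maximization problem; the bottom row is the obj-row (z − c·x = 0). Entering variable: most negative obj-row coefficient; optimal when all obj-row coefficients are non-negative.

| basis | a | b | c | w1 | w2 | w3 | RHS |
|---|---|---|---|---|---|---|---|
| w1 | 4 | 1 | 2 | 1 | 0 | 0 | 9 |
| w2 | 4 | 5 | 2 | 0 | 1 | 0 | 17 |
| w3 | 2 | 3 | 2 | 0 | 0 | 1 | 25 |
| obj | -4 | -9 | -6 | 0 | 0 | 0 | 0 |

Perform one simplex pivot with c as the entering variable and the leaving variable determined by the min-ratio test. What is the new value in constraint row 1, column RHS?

9/2

Ratio test on column c — row 1: 9/2 = 9/2; row 2: 17/2 = 17/2; row 3: 25/2 = 25/2. Minimum is 9/2 at row 1 (w1 leaves); pivot element 2.
Divide row 1 by 2; eliminate column c from the other rows.
In the new row 1, the RHS entry is the old entry divided by the pivot: 9/2 = 9/2.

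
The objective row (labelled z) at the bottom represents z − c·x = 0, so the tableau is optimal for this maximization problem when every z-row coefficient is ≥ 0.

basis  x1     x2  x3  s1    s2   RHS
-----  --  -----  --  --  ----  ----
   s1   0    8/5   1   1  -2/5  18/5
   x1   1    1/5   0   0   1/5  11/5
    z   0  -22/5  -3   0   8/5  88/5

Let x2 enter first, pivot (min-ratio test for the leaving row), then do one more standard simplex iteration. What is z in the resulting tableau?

142/5

Ratio test on column x2 — row 1: (18/5)/(8/5) = 9/4; row 2: (11/5)/(1/5) = 11. Minimum is 9/4 at row 1 (s1 leaves); pivot element 8/5.
Pivot on row 1; the z-row RHS becomes 88/5 − (-22/5)·(9/4) = 55/2.
Next entering variable (most negative z-row entry -1/4): x3.
Ratio test on column x3 — row 1: (9/4)/(5/8) = 18/5; row 2: entry -1/8 ≤ 0. Minimum is 18/5 at row 1 (x2 leaves); pivot element 5/8.
After the second pivot the z-row RHS is 55/2 − (-1/4)·(18/5) = 142/5.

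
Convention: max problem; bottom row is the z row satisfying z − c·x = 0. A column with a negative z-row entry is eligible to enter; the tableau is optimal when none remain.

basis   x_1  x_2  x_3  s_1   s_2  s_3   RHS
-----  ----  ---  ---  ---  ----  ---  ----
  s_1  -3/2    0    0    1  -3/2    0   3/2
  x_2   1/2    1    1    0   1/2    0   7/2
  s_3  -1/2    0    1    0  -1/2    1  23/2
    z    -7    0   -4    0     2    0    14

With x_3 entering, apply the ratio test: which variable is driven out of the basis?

x_2

Column x_3 entries and ratios — s_1: 0 ≤ 0, skip; x_2: (7/2)/1 = 7/2; s_3: (23/2)/1 = 23/2.
Smallest ratio is 7/2 in the row of x_2, so x_2 leaves.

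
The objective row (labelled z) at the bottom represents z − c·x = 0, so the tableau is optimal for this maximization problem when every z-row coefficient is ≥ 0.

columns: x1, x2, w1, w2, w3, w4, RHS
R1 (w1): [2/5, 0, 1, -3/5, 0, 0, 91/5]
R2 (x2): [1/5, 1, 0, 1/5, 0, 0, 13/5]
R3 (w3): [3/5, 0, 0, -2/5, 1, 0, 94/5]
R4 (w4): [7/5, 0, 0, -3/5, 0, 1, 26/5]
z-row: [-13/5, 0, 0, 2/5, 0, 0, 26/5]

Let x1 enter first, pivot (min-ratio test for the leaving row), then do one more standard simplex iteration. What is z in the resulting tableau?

Ratio test on column x1 — row 1: (91/5)/(2/5) = 91/2; row 2: (13/5)/(1/5) = 13; row 3: (94/5)/(3/5) = 94/3; row 4: (26/5)/(7/5) = 26/7. Minimum is 26/7 at row 4 (w4 leaves); pivot element 7/5.
Pivot on row 4; the z-row RHS becomes 26/5 − (-13/5)·(26/7) = 104/7.
Next entering variable (most negative z-row entry -5/7): w2.
Ratio test on column w2 — row 1: entry -3/7 ≤ 0; row 2: (13/7)/(2/7) = 13/2; row 3: entry -1/7 ≤ 0; row 4: entry -3/7 ≤ 0. Minimum is 13/2 at row 2 (x2 leaves); pivot element 2/7.
After the second pivot the z-row RHS is 104/7 − (-5/7)·(13/2) = 39/2.

39/2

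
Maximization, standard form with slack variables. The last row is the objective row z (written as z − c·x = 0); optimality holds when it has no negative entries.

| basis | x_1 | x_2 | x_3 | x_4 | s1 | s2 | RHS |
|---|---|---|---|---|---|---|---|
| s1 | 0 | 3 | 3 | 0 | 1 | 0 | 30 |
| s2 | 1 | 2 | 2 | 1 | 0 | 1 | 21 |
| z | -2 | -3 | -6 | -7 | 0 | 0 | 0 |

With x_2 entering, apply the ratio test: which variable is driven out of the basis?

s1

Column x_2 entries and ratios — s1: 30/3 = 10; s2: 21/2 = 21/2.
Smallest ratio is 10 in the row of s1, so s1 leaves.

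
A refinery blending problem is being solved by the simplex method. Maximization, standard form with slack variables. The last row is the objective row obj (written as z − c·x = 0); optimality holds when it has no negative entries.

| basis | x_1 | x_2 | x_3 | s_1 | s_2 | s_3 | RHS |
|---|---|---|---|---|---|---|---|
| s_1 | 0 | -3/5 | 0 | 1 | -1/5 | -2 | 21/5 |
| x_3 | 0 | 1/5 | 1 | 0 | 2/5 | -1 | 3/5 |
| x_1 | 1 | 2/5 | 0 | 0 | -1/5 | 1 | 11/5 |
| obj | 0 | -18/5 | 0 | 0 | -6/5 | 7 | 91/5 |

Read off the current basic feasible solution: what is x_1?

11/5

x_1 is basic (row 3); its value is the RHS of that row, 11/5.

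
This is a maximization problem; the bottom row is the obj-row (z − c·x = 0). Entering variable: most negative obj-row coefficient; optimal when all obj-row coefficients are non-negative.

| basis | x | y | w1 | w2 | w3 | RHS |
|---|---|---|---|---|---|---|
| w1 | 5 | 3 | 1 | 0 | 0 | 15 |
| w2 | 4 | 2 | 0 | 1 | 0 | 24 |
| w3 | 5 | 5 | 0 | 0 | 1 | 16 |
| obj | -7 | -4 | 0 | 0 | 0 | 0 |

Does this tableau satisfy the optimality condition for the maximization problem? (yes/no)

The obj-row has a negative entry -7 in column x, so it is not optimal.

no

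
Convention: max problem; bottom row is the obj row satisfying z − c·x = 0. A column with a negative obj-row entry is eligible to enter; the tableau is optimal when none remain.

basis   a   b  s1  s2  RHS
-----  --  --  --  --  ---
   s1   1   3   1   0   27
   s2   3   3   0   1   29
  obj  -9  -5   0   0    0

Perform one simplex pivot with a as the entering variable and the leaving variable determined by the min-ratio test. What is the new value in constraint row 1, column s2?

-1/3

Ratio test on column a — row 1: 27/1 = 27; row 2: 29/3 = 29/3. Minimum is 29/3 at row 2 (s2 leaves); pivot element 3.
Divide row 2 by 3; eliminate column a from the other rows.
Row 1 update in column s2: 0 − 1·(1/3) = -1/3.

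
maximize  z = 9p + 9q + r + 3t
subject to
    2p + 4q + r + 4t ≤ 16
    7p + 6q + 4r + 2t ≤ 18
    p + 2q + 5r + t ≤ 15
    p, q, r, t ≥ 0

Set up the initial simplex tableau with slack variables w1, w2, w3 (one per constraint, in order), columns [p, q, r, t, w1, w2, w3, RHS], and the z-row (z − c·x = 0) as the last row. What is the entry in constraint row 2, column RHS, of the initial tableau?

The RHS of constraint 2 is b_2 = 18.

18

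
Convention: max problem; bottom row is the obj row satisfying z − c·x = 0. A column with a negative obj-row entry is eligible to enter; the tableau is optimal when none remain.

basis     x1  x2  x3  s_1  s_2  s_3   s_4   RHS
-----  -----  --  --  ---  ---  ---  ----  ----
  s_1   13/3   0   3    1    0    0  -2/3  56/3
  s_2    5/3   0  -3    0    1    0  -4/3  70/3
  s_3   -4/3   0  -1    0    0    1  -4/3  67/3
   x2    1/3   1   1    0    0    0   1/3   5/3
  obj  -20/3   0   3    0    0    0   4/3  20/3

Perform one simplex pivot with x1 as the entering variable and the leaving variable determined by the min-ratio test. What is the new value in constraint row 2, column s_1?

-5/13

Ratio test on column x1 — row 1: (56/3)/(13/3) = 56/13; row 2: (70/3)/(5/3) = 14; row 3: entry -4/3 ≤ 0; row 4: (5/3)/(1/3) = 5. Minimum is 56/13 at row 1 (s_1 leaves); pivot element 13/3.
Divide row 1 by 13/3; eliminate column x1 from the other rows.
Row 2 update in column s_1: 0 − (5/3)·(3/13) = -5/13.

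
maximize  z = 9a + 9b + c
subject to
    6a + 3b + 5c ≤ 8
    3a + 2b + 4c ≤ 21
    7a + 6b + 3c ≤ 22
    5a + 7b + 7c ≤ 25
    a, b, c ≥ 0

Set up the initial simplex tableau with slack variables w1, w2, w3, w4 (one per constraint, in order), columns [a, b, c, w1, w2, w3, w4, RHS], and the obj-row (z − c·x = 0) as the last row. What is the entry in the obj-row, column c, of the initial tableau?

The obj-row carries the negated objective coefficients: the c entry is -1.

-1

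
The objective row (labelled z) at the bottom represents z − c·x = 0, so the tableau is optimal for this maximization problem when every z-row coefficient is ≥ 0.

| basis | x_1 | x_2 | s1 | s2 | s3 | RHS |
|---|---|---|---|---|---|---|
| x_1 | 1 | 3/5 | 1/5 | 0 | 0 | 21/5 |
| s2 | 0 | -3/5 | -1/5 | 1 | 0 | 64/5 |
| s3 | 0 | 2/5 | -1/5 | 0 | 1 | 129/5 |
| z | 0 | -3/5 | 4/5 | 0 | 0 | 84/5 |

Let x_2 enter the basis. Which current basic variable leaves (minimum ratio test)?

x_1

Column x_2 entries and ratios — x_1: (21/5)/(3/5) = 7; s2: -3/5 ≤ 0, skip; s3: (129/5)/(2/5) = 129/2.
Smallest ratio is 7 in the row of x_1, so x_1 leaves.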